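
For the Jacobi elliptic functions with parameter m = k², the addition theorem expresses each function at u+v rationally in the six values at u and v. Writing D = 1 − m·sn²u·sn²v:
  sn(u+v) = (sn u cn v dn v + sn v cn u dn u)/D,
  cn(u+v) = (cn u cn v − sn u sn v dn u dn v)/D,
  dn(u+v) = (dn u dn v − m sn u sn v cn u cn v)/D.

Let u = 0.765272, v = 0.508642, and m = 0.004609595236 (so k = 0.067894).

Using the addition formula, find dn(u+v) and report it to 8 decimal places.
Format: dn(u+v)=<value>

sn u = 0.6925123676321844, cn u = 0.7214060026617926, dn u = 0.9988940688758532
sn v = 0.4869077689562099, cn v = 0.8734533900157959, dn v = 0.9994534311123251
m = k² = 0.004609595236
D = 1 − m·sn²u·sn²v = 0.9994759034895851
dn(u+v) = (dn u·dn v − m·sn u·sn v·cn u·cn v)/D = 0.9973687125363616/0.9994759034895851 = 0.9978917040962504

dn(u+v)=0.99789170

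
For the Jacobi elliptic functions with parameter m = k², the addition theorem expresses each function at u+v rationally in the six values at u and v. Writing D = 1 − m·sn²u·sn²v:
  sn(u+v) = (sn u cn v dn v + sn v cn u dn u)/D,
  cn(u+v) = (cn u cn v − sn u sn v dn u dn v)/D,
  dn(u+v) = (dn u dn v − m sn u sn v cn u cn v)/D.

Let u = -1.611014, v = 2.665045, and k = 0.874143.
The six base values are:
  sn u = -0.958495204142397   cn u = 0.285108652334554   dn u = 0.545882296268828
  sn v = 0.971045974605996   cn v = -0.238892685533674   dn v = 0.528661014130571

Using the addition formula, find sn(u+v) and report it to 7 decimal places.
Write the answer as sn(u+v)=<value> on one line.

m = k² = 0.764125984449
D = 1 − m·sn²u·sn²v = 0.3380511358852685
sn(u+v) = (sn u·cn v·dn v + sn v·cn u·dn u)/D = 0.2721809577746162/0.3380511358852685 = 0.8051472954286774

sn(u+v)=0.8051473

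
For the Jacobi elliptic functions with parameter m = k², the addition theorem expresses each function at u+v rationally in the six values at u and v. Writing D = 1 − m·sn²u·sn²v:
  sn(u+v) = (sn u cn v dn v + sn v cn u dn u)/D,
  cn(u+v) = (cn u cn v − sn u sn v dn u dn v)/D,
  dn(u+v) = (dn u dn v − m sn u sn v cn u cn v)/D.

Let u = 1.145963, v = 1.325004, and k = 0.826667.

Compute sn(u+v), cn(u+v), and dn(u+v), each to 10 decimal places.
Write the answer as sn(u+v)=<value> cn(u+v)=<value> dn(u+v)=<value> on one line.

sn u = 0.8495026766409764, cn u = 0.5275843083146207, dn u = 0.7119246802630105
sn v = 0.9077225839892152, cn v = 0.4195708647129138, dn v = 0.6610018111181602
m = k² = 0.683378328889
D = 1 − m·sn²u·sn²v = 0.5936530660699805
sn(u+v) = (sn u·cn v·dn v + sn v·cn u·dn u)/D = 0.5765394758223841/0.5936530660699805 = 0.9711724048510531
cn(u+v) = (cn u·cn v − sn u·sn v·dn u·dn v)/D = -0.1415139416196836/0.5936530660699805 = -0.238378187038626
dn(u+v) = (dn u·dn v − m·sn u·sn v·cn u·cn v)/D = 0.3539357741050296/0.5936530660699805 = 0.5961996902468743

sn(u+v)=0.9711724049 cn(u+v)=-0.2383781870 dn(u+v)=0.5961996902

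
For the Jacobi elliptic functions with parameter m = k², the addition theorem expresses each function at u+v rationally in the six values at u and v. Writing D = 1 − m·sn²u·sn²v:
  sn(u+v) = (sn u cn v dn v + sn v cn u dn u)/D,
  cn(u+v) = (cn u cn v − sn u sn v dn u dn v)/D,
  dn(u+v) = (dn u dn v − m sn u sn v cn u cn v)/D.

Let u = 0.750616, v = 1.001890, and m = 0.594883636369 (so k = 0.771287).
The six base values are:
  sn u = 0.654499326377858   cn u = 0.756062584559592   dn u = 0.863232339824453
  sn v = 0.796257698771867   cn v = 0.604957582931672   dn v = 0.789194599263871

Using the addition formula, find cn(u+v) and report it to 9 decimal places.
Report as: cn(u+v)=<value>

cn(u+v)=0.122070784

m = k² = 0.594883636369
D = 1 − m·sn²u·sn²v = 0.8384311181260783
cn(u+v) = (cn u·cn v − sn u·sn v·dn u·dn v)/D = 0.1023479435554285/0.8384311181260783 = 0.1220707835655952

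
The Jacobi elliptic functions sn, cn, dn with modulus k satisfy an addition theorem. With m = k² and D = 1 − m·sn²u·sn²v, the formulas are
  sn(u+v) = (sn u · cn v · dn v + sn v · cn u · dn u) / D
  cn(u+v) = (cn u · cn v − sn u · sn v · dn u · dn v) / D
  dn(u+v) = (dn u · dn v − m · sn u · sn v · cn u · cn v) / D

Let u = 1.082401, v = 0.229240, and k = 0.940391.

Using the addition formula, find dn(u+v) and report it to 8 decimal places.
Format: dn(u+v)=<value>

dn(u+v)=0.56176470

sn u = 0.8053729176034346, cn u = 0.5927684738503991, dn u = 0.6529912596713088
sn v = 0.2255298861237284, cn v = 0.9742362498208625, dn v = 0.9772509462244002
m = k² = 0.884335232881
D = 1 − m·sn²u·sn²v = 0.9708244419133626
dn(u+v) = (dn u·dn v − m·sn u·sn v·cn u·cn v)/D = 0.5453748968396372/0.9708244419133626 = 0.5617646953395381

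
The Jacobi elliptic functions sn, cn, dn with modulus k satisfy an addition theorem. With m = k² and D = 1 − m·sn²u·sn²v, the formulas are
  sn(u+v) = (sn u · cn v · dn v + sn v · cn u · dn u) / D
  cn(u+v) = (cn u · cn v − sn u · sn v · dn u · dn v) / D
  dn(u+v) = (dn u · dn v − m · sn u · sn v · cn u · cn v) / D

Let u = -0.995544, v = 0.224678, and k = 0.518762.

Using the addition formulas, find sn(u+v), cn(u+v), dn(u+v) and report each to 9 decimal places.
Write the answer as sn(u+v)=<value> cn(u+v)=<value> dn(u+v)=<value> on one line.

sn u = -0.8188537328824382, cn u = 0.5740022335709997, dn u = 0.9052918235757512
sn v = 0.2223018207563195, cn v = 0.9749778974358471, dn v = 0.9933281919603408
m = k² = 0.269114012644
D = 1 − m·sn²u·sn²v = 0.9910826663227639
sn(u+v) = (sn u·cn v·dn v + sn v·cn u·dn u)/D = -0.6775209441176759/0.9910826663227639 = -0.6836169848792704
cn(u+v) = (cn u·cn v − sn u·sn v·dn u·dn v)/D = 0.7233327185793078/0.9910826663227639 = 0.7298409538965153
dn(u+v) = (dn u·dn v − m·sn u·sn v·cn u·cn v)/D = 0.9266672543796109/0.9910826663227639 = 0.935005006008071

sn(u+v)=-0.683616985 cn(u+v)=0.729840954 dn(u+v)=0.935005006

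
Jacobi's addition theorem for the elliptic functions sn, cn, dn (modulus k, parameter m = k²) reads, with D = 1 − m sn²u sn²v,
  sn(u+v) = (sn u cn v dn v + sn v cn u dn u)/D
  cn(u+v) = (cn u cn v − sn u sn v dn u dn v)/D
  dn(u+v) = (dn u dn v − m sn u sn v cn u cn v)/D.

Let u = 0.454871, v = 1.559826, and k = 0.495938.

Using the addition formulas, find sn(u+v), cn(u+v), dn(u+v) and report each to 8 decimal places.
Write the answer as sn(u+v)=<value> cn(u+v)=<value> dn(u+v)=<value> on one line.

sn u = 0.4360253288566799, cn u = 0.899934393495117, dn u = 0.9763399002914455
sn v = 0.9942255785023876, cn v = 0.1073102933161242, dn v = 0.8699872349441045
m = k² = 0.245954499844
D = 1 − m·sn²u·sn²v = 0.953778070232585
sn(u+v) = (sn u·cn v·dn v + sn v·cn u·dn u)/D = 0.9142749154763522/0.953778070232585 = 0.9585824459702667
cn(u+v) = (cn u·cn v − sn u·sn v·dn u·dn v)/D = -0.2716504853433966/0.953778070232585 = -0.2848151932001884
dn(u+v) = (dn u·dn v − m·sn u·sn v·cn u·cn v)/D = 0.8391064175604946/0.953778070232585 = 0.8797711372792132

sn(u+v)=0.95858245 cn(u+v)=-0.28481519 dn(u+v)=0.87977114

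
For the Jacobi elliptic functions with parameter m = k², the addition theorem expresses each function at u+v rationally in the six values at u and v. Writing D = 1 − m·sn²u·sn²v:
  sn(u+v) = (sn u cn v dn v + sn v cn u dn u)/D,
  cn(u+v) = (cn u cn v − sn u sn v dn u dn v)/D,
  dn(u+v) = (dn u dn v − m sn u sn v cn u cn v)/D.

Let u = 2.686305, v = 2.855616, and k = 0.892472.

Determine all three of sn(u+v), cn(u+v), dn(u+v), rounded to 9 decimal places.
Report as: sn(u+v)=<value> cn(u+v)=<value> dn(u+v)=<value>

sn u = 0.9796451424477839, cn u = -0.2007371287989871, dn u = 0.4853753845431511
sn v = 0.9591481127120597, cn v = -0.2829043970688579, dn v = 0.5169545698218453
m = k² = 0.796506270784
D = 1 − m·sn²u·sn²v = 0.2967687991216007
sn(u+v) = (sn u·cn v·dn v + sn v·cn u·dn u)/D = -0.2367243938303787/0.2967687991216007 = -0.7976727827556467
cn(u+v) = (cn u·cn v − sn u·sn v·dn u·dn v)/D = -0.1789784386391744/0.2967687991216007 = -0.6030904838006175
dn(u+v) = (dn u·dn v − m·sn u·sn v·cn u·cn v)/D = 0.2084148563679294/0.2967687991216007 = 0.7022802160631843

sn(u+v)=-0.797672783 cn(u+v)=-0.603090484 dn(u+v)=0.702280216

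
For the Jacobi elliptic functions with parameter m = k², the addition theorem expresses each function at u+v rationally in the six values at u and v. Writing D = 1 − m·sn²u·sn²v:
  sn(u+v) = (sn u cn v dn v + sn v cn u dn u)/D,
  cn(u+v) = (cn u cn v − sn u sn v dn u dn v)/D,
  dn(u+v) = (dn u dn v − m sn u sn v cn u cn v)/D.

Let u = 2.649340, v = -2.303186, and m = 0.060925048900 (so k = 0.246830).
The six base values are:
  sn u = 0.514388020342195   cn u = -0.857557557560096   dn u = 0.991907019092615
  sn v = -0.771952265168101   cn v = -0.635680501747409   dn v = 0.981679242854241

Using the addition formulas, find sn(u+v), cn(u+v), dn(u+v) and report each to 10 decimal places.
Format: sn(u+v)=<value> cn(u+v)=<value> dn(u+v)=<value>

sn(u+v)=0.3388957542 cn(u+v)=0.9408239303 dn(u+v)=0.9964952272

m = k² = 0.0609250489
D = 1 − m·sn²u·sn²v = 0.9903936485876367
sn(u+v) = (sn u·cn v·dn v + sn v·cn u·dn u)/D = 0.3356402025208676/0.9903936485876367 = 0.338895754228141
cn(u+v) = (cn u·cn v − sn u·sn v·dn u·dn v)/D = 0.9317860449773233/0.9903936485876367 = 0.9408239302686446
dn(u+v) = (dn u·dn v − m·sn u·sn v·cn u·cn v)/D = 0.9869225438966357/0.9903936485876367 = 0.9964952272301513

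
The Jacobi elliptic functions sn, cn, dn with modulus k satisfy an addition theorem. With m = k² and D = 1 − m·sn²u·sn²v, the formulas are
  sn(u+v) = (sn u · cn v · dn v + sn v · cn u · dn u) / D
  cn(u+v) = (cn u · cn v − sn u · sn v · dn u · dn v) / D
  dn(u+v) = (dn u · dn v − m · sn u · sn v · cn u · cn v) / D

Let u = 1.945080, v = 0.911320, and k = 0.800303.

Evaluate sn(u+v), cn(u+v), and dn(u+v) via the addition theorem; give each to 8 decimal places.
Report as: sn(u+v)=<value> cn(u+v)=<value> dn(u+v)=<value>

sn(u+v)=0.84972217 cn(u+v)=-0.52723072 dn(u+v)=0.73317946

sn u = 0.9995357002319212, cn u = 0.0304693938548668, dn u = 0.600091429777483
sn v = 0.7470739672441422, cn v = 0.6647409175506637, dn v = 0.801581489555636
m = k² = 0.640484891809
D = 1 − m·sn²u·sn²v = 0.6428647511352574
sn(u+v) = (sn u·cn v·dn v + sn v·cn u·dn u)/D = 0.546256431280382/0.6428647511352574 = 0.8497221698899008
cn(u+v) = (cn u·cn v − sn u·sn v·dn u·dn v)/D = -0.3389380467534115/0.6428647511352574 = -0.5272307217884771
dn(u+v) = (dn u·dn v − m·sn u·sn v·cn u·cn v)/D = 0.4713352327751729/0.6428647511352574 = 0.7331794626207542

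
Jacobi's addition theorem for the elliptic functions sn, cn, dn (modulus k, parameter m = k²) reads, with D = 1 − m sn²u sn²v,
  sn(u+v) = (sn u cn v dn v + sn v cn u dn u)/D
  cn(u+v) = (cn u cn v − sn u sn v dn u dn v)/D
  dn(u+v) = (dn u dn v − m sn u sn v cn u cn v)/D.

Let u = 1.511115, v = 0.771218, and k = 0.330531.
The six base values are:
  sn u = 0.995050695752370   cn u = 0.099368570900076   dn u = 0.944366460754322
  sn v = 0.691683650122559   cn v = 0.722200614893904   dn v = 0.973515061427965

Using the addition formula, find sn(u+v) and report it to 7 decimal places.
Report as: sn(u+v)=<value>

m = k² = 0.109250741961
D = 1 − m·sn²u·sn²v = 0.9482476791574542
sn(u+v) = (sn u·cn v·dn v + sn v·cn u·dn u)/D = 0.7645012856965836/0.9482476791574542 = 0.8062253169718964

sn(u+v)=0.8062253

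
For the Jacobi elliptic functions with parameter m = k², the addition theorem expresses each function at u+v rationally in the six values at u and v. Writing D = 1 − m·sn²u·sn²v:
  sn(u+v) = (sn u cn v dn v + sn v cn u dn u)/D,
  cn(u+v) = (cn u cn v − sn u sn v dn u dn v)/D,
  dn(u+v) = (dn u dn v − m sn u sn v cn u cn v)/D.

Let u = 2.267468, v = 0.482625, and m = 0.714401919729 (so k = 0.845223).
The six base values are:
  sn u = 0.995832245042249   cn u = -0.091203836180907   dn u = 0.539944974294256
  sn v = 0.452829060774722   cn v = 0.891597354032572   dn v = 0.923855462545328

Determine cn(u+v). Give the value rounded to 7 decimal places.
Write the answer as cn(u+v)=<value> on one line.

cn(u+v)=-0.3583141

m = k² = 0.714401919729
D = 1 − m·sn²u·sn²v = 0.8547274489840601
cn(u+v) = (cn u·cn v − sn u·sn v·dn u·dn v)/D = -0.3062608895776618/0.8547274489840601 = -0.3583140917513383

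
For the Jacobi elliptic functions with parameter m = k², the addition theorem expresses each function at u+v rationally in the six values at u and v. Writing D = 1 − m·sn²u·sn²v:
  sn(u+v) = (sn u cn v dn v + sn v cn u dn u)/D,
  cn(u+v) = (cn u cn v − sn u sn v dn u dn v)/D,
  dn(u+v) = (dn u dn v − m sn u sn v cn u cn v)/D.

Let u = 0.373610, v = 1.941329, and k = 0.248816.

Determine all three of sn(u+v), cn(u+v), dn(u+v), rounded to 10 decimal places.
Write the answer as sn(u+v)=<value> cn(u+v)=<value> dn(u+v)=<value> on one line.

sn u = 0.3644917303017323, cn u = 0.9312066250524903, dn u = 0.995879046177531
sn v = 0.9444503767396318, cn v = -0.3286540519701036, dn v = 0.9719967327347286
m = k² = 0.061909401856
D = 1 − m·sn²u·sn²v = 0.9926634774773252
sn(u+v) = (sn u·cn v·dn v + sn v·cn u·dn u)/D = 0.7594170322538074/0.9926634774773252 = 0.7650296898035662
cn(u+v) = (cn u·cn v − sn u·sn v·dn u·dn v)/D = -0.6392703267321234/0.9926634774773252 = -0.6439950106321161
dn(u+v) = (dn u·dn v − m·sn u·sn v·cn u·cn v)/D = 0.9745135948593768/0.9926634774773252 = 0.9817159762298568

sn(u+v)=0.7650296898 cn(u+v)=-0.6439950106 dn(u+v)=0.9817159762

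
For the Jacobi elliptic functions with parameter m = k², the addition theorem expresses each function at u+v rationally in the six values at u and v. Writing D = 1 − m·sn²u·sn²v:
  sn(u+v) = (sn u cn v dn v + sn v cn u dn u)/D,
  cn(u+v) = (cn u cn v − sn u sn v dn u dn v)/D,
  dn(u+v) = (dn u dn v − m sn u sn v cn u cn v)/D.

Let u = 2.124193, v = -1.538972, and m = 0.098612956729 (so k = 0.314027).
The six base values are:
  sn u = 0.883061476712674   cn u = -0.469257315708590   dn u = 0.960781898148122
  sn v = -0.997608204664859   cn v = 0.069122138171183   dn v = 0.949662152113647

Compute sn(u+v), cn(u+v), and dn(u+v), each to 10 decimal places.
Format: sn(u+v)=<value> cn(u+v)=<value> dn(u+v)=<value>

sn(u+v)=0.5498202528 cn(u+v)=0.8352829997 dn(u+v)=0.9849817640

m = k² = 0.098612956729
D = 1 − m·sn²u·sn²v = 0.9234692651441671
sn(u+v) = (sn u·cn v·dn v + sn v·cn u·dn u)/D = 0.5077421047755982/0.9234692651441671 = 0.5498202527577702
cn(u+v) = (cn u·cn v − sn u·sn v·dn u·dn v)/D = 0.7713581779588218/0.9234692651441671 = 0.8352829997416335
dn(u+v) = (dn u·dn v − m·sn u·sn v·cn u·cn v)/D = 0.9096003857526816/0.9234692651441671 = 0.984981763968809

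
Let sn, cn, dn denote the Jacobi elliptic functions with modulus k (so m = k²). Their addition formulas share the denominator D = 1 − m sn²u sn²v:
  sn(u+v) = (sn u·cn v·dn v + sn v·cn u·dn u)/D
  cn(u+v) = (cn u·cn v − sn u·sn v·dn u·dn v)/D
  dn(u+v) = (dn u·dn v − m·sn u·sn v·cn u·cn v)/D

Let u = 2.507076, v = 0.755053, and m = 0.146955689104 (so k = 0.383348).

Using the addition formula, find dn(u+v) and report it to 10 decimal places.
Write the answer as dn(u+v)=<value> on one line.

sn u = 0.6823707058039146, cn u = -0.7310063063070437, dn u = 0.9651803224228519
sn v = 0.6784646523679733, cn v = 0.734633048186103, dn v = 0.9655848989679817
m = k² = 0.146955689104
D = 1 − m·sn²u·sn²v = 0.9685020996753123
dn(u+v) = (dn u·dn v − m·sn u·sn v·cn u·cn v)/D = 0.968499930306004/0.9685020996753123 = 0.999997760077847

dn(u+v)=0.9999977601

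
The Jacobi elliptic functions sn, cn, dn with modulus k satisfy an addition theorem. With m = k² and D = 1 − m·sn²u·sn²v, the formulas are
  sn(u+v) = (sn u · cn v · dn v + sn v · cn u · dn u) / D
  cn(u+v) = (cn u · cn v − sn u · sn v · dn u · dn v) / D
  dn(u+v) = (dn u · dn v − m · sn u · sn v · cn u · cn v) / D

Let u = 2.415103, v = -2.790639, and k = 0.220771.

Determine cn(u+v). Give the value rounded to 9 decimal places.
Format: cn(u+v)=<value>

sn u = 0.6908142713966322, cn u = -0.7230322554594229, dn u = 0.988301656287723
sn v = -0.3800513693873042, cn v = -0.9249653813126386, dn v = 0.9964738154809566
m = k² = 0.048739834441
D = 1 − m·sn²u·sn²v = 0.9966403715132969
cn(u+v) = (cn u·cn v − sn u·sn v·dn u·dn v)/D = 0.927338423430808/0.9966403715132969 = 0.9304644382634621

cn(u+v)=0.930464438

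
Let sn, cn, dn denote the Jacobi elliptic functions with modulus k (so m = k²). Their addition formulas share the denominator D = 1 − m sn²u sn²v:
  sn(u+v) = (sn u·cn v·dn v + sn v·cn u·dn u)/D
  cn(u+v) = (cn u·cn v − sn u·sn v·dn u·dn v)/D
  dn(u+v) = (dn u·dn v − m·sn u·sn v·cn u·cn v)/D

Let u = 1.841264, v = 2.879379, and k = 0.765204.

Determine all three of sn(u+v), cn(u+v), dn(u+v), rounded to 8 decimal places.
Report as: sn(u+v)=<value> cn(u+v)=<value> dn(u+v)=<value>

sn(u+v)=-0.71768145 cn(u+v)=-0.69637155 dn(u+v)=0.83570888

sn u = 0.9982060551557116, cn u = 0.05987212582222556, dn u = 0.6454159873526806
sn v = 0.7908427313681828, cn v = -0.6120194230922024, dn v = 0.7961068959295285
m = k² = 0.585537161616
D = 1 − m·sn²u·sn²v = 0.6350989459369333
sn(u+v) = (sn u·cn v·dn v + sn v·cn u·dn u)/D = -0.4557987315723035/0.6350989459369333 = -0.7176814486755033
cn(u+v) = (cn u·cn v − sn u·sn v·dn u·dn v)/D = -0.442264838560882/0.6350989459369333 = -0.6963715518507565
dn(u+v) = (dn u·dn v − m·sn u·sn v·cn u·cn v)/D = 0.5307578275486111/0.6350989459369333 = 0.8357088780325523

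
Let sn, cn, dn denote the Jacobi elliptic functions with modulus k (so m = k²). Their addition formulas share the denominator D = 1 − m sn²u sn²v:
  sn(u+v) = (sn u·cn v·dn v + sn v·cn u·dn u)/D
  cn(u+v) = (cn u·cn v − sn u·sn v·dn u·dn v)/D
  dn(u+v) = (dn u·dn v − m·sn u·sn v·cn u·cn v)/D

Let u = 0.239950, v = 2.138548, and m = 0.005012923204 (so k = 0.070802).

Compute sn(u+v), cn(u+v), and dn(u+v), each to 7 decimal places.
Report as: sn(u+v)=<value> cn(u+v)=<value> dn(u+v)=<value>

sn(u+v)=0.6937680 cn(u+v)=-0.7201985 dn(u+v)=0.9987929

sn u = 0.2376429759071247, cn u = 0.9713525703893544, dn u = 0.9998584396066323
sn v = 0.8448565958508311, cn v = -0.5349928340149477, dn v = 0.9982093278983183
m = k² = 0.005012923204
D = 1 − m·sn²u·sn²v = 0.9997979275933415
sn(u+v) = (sn u·cn v·dn v + sn v·cn u·dn u)/D = 0.6936278259724823/0.9997979275933415 = 0.6937680173454101
cn(u+v) = (cn u·cn v − sn u·sn v·dn u·dn v)/D = -0.7200530085046713/0.9997979275933415 = -0.720198540757074
dn(u+v) = (dn u·dn v − m·sn u·sn v·cn u·cn v)/D = 0.9985910477311967/0.9997979275933415 = 0.9987928762114462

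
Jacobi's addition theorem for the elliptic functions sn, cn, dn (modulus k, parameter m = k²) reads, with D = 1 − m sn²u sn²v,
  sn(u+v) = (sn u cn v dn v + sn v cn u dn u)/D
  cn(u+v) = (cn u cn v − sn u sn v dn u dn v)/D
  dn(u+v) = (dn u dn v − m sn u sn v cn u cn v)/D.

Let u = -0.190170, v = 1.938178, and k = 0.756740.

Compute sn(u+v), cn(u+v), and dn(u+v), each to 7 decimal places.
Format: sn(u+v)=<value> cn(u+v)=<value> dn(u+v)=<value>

sn(u+v)=0.9935706 cn(u+v)=0.1132139 dn(u+v)=0.6593061

sn u = -0.1883865153123443, cn u = 0.9820949652902574, dn u = 0.9897862178981784
sn v = 0.9999374687347403, cn v = -0.0111829611624235, dn v = 0.6537707456729136
m = k² = 0.5726554276
D = 1 − m·sn²u·sn²v = 0.9796792987378935
sn(u+v) = (sn u·cn v·dn v + sn v·cn u·dn u)/D = 0.9733805882224609/0.9796792987378935 = 0.9935706403885974
cn(u+v) = (cn u·cn v − sn u·sn v·dn u·dn v)/D = 0.1109132942765064/0.9796792987378935 = 0.1132138797047098
dn(u+v) = (dn u·dn v − m·sn u·sn v·cn u·cn v)/D = 0.6459085247682264/0.9796792987378935 = 0.659306086798344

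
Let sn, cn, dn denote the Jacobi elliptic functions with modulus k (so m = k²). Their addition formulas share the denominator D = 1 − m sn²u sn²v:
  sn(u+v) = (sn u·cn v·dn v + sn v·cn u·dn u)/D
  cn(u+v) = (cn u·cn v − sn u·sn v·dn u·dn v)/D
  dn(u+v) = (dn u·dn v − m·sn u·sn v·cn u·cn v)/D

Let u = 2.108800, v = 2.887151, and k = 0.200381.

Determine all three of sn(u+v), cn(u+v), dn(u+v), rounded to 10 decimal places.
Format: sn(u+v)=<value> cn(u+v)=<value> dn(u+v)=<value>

sn u = 0.8716832998403518, cn u = -0.4900696121771226, dn u = 0.9846272494353858
sn v = 0.2826493995176672, cn v = -0.9592232883704931, dn v = 0.9983948045442665
m = k² = 0.040152545161
D = 1 − m·sn²u·sn²v = 0.9975626007969942
sn(u+v) = (sn u·cn v·dn v + sn v·cn u·dn u)/D = -0.9711852356547744/0.9975626007969942 = -0.9735581856004367
cn(u+v) = (cn u·cn v − sn u·sn v·dn u·dn v)/D = 0.2278823831607953/0.9975626007969942 = 0.2284391806376168
dn(u+v) = (dn u·dn v − m·sn u·sn v·cn u·cn v)/D = 0.9783962547550061/0.9975626007969942 = 0.9807868237776002

sn(u+v)=-0.9735581856 cn(u+v)=0.2284391806 dn(u+v)=0.9807868238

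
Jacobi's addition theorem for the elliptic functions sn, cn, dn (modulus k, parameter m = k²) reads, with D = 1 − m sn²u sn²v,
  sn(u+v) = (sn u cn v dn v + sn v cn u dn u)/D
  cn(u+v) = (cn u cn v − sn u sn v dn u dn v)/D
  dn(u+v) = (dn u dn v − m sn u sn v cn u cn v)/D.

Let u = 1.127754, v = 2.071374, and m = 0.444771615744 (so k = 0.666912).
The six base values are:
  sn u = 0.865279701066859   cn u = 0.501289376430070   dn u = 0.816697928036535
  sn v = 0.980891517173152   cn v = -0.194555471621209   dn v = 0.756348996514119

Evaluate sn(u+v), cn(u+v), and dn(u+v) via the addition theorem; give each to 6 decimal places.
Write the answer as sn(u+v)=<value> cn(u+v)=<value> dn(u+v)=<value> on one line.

m = k² = 0.444771615744
D = 1 − m·sn²u·sn²v = 0.6796003356802728
sn(u+v) = (sn u·cn v·dn v + sn v·cn u·dn u)/D = 0.2742514476556293/0.6796003356802728 = 0.4035481344798137
cn(u+v) = (cn u·cn v − sn u·sn v·dn u·dn v)/D = -0.6218060467022905/0.6796003356802728 = -0.914958416081224
dn(u+v) = (dn u·dn v − m·sn u·sn v·cn u·cn v)/D = 0.6545254981714378/0.6796003356802728 = 0.9631035533793029

sn(u+v)=0.403548 cn(u+v)=-0.914958 dn(u+v)=0.963104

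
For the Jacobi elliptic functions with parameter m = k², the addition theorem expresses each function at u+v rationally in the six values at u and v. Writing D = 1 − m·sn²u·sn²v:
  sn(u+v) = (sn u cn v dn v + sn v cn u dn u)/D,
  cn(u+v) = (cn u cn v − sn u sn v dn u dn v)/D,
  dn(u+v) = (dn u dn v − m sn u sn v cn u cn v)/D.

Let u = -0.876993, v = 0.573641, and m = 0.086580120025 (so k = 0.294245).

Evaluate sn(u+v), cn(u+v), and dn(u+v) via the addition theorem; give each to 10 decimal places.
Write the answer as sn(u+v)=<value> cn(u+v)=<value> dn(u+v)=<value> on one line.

sn(u+v)=-0.2983435329 cn(u+v)=0.9544585567 dn(u+v)=0.9961393486

sn u = -0.7634663779649674, cn u = 0.6458475746776893, dn u = 0.9744404039382918
sn v = 0.5405523754449195, cn v = 0.8413103644915204, dn v = 0.987269750307684
m = k² = 0.086580120025
D = 1 − m·sn²u·sn²v = 0.9852540221898005
sn(u+v) = (sn u·cn v·dn v + sn v·cn u·dn u)/D = -0.2939441657480343/0.9852540221898005 = -0.2983435328634554
cn(u+v) = (cn u·cn v − sn u·sn v·dn u·dn v)/D = 0.9403841319715428/0.9852540221898005 = 0.954458556668938
dn(u+v) = (dn u·dn v − m·sn u·sn v·cn u·cn v)/D = 0.9814502999076906/0.9852540221898005 = 0.9961393486385817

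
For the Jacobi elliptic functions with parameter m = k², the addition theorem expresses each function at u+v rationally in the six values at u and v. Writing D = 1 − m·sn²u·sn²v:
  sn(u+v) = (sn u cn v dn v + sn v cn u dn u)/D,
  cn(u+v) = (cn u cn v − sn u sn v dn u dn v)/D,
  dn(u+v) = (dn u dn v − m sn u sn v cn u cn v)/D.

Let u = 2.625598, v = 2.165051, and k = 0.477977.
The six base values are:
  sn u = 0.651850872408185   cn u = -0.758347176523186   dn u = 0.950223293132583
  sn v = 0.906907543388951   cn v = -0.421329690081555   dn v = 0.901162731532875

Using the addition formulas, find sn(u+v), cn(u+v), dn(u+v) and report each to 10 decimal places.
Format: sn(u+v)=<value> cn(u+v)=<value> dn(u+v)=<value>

m = k² = 0.228462012529
D = 1 − m·sn²u·sn²v = 0.9201570584198859
sn(u+v) = (sn u·cn v·dn v + sn v·cn u·dn u)/D = -0.9010158570084193/0.9201570584198859 = -0.9791978975368224
cn(u+v) = (cn u·cn v − sn u·sn v·dn u·dn v)/D = -0.1867068225301929/0.9201570584198859 = -0.2029075589017488
dn(u+v) = (dn u·dn v − m·sn u·sn v·cn u·cn v)/D = 0.8131523803818616/0.9201570584198859 = 0.8837104198040114

sn(u+v)=-0.9791978975 cn(u+v)=-0.2029075589 dn(u+v)=0.8837104198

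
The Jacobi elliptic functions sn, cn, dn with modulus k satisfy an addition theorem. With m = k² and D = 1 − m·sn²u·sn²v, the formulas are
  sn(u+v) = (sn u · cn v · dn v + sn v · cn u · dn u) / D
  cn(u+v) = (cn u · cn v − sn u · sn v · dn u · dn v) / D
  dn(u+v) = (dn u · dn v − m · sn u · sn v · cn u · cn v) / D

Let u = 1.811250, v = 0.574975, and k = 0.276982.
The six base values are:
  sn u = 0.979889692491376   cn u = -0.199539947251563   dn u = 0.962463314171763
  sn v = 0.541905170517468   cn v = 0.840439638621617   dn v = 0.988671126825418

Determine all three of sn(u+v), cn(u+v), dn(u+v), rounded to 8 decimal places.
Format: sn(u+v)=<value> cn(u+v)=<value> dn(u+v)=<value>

m = k² = 0.076719028324
D = 1 − m·sn²u·sn²v = 0.9783676320203229
sn(u+v) = (sn u·cn v·dn v + sn v·cn u·dn u)/D = 0.7101355575192136/0.9783676320203229 = 0.7258371334840547
cn(u+v) = (cn u·cn v − sn u·sn v·dn u·dn v)/D = -0.6729864139281933/0.9783676320203229 = -0.6878665972815154
dn(u+v) = (dn u·dn v − m·sn u·sn v·cn u·cn v)/D = 0.9583915650832426/0.9783676320203229 = 0.9795822487546631

sn(u+v)=0.72583713 cn(u+v)=-0.68786660 dn(u+v)=0.97958225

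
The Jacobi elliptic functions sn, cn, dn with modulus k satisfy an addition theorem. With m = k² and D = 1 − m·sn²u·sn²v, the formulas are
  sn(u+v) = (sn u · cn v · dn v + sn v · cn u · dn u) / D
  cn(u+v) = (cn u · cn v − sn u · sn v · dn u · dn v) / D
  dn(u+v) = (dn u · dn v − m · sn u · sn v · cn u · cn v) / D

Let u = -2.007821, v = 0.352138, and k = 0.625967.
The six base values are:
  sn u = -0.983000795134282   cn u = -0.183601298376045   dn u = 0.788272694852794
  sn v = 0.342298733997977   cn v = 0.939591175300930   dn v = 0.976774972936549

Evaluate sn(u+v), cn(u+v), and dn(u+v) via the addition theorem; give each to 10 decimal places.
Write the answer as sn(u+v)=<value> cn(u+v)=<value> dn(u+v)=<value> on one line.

m = k² = 0.391834685089
D = 1 − m·sn²u·sn²v = 0.9556369699838983
sn(u+v) = (sn u·cn v·dn v + sn v·cn u·dn u)/D = -0.9517079727202066/0.9556369699838983 = -0.9958886089727589
cn(u+v) = (cn u·cn v − sn u·sn v·dn u·dn v)/D = 0.08656762131883106/0.9556369699838983 = 0.09058630425347572
dn(u+v) = (dn u·dn v − m·sn u·sn v·cn u·cn v)/D = 0.7472205233047654/0.9556369699838983 = 0.7819083467620089

sn(u+v)=-0.9958886090 cn(u+v)=0.0905863043 dn(u+v)=0.7819083468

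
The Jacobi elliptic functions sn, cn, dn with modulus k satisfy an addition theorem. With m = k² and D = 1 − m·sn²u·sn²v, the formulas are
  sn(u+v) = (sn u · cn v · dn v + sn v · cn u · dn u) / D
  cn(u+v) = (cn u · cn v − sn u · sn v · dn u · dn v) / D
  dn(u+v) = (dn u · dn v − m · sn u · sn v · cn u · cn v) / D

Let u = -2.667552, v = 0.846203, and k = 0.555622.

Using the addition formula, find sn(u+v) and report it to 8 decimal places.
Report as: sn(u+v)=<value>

sn u = -0.6814214015339224, cn u = -0.7318912989860891, dn u = 0.9255551883965141
sn v = 0.730691880988482, cn v = 0.6827073861161266, dn v = 0.9138781924397473
m = k² = 0.308715806884
D = 1 − m·sn²u·sn²v = 0.923465196913345
sn(u+v) = (sn u·cn v·dn v + sn v·cn u·dn u)/D = -0.9201214854059044/0.923465196913345 = -0.996379168897088

sn(u+v)=-0.99637917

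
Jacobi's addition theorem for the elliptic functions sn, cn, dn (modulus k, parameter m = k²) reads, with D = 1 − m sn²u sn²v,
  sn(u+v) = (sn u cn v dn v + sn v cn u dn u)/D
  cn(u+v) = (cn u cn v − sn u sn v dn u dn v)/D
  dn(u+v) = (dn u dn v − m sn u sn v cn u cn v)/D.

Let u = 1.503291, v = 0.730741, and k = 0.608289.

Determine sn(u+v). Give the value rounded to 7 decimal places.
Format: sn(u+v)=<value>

sn(u+v)=0.9273308

sn u = 0.9795888747340319, cn u = 0.2010115332445209, dn u = 0.8030785793272426
sn v = 0.6512612080640364, cn v = 0.7588536346825862, dn v = 0.9181836379528316
m = k² = 0.370015507521
D = 1 − m·sn²u·sn²v = 0.8494024053920868
sn(u+v) = (sn u·cn v·dn v + sn v·cn u·dn u)/D = 0.7876770237546138/0.8494024053920868 = 0.9273308137042768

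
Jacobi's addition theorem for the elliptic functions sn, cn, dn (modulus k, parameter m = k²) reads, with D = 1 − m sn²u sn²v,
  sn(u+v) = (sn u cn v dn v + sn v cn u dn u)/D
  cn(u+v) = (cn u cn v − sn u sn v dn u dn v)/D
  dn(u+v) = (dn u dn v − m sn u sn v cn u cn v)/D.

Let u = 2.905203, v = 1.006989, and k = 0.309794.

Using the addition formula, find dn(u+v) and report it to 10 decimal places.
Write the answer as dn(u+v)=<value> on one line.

sn u = 0.31041825344206, cn u = -0.9506000778087392, dn u = 0.9953653378319374
sn v = 0.8380407400696123, cn v = 0.5456076593886641, dn v = 0.9657108569440217
m = k² = 0.095972322436
D = 1 − m·sn²u·sn²v = 0.9935051254061678
dn(u+v) = (dn u·dn v − m·sn u·sn v·cn u·cn v)/D = 0.974184127092958/0.9935051254061678 = 0.980552693872303

dn(u+v)=0.9805526939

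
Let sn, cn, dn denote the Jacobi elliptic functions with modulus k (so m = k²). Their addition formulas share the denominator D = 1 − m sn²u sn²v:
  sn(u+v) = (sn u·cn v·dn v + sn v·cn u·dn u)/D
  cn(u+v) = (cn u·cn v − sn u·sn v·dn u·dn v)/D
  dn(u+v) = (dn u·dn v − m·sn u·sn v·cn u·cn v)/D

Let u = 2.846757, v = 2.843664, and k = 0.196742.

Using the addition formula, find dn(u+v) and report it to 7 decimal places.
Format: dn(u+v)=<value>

dn(u+v)=0.9928250

sn u = 0.3199702016541222, cn u = -0.9474276067612873, dn u = 0.9980165824780217
sn v = 0.3228932006837207, cn v = -0.9464354077020906, dn v = 0.9979801421973621
m = k² = 0.038707414564
D = 1 − m·sn²u·sn²v = 0.9995868278559453
dn(u+v) = (dn u·dn v − m·sn u·sn v·cn u·cn v)/D = 0.9924148190105674/0.9995868278559453 = 0.9928250266555018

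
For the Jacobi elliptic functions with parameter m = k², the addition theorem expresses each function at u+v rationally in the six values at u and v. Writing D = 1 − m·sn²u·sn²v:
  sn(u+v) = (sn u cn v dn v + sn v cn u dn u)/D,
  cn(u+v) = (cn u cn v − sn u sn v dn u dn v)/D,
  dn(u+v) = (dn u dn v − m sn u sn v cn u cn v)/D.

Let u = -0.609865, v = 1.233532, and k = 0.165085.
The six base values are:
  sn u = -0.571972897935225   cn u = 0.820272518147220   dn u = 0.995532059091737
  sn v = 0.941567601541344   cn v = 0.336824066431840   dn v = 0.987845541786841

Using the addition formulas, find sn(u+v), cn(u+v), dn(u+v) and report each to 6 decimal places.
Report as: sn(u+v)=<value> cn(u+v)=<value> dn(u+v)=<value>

sn(u+v)=0.583188 cn(u+v)=0.812337 dn(u+v)=0.995355

m = k² = 0.027253057225
D = 1 − m·sn²u·sn²v = 0.9920955957539193
sn(u+v) = (sn u·cn v·dn v + sn v·cn u·dn u)/D = 0.5785786194885911/0.9920955957539193 = 0.5831883761654179
cn(u+v) = (cn u·cn v − sn u·sn v·dn u·dn v)/D = 0.8059159088794563/0.9920955957539193 = 0.8123369485044633
dn(u+v) = (dn u·dn v − m·sn u·sn v·cn u·cn v)/D = 0.9874870239565633/0.9920955957539193 = 0.9953547099522664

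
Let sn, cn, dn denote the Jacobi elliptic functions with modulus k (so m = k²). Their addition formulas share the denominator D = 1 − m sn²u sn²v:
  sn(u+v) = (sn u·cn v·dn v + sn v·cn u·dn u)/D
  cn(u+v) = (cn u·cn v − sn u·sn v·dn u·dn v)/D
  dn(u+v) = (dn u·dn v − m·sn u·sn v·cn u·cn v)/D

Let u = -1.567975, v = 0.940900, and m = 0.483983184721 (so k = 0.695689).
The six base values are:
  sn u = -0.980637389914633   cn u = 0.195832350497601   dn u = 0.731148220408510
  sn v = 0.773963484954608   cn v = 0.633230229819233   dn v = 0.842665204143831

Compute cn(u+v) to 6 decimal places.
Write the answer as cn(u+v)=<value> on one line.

m = k² = 0.483983184721
D = 1 − m·sn²u·sn²v = 0.7212029898193395
cn(u+v) = (cn u·cn v − sn u·sn v·dn u·dn v)/D = 0.5916230131296483/0.7212029898193395 = 0.8203280095633673

cn(u+v)=0.820328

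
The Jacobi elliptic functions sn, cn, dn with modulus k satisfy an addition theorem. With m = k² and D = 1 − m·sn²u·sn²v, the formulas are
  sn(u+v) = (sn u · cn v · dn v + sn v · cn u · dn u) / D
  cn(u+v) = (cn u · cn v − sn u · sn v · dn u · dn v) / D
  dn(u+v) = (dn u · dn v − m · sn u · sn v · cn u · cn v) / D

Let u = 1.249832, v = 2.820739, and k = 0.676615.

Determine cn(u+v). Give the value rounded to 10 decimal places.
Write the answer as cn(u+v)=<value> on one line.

sn u = 0.9090217861395463, cn u = 0.4167485960668241, dn u = 0.7884820431642806
sn v = 0.705176654994441, cn v = -0.709031653207987, dn v = 0.8788310432477674
m = k² = 0.457807858225
D = 1 − m·sn²u·sn²v = 0.8118831578674054
cn(u+v) = (cn u·cn v − sn u·sn v·dn u·dn v)/D = -0.7396785982720474/0.8118831578674054 = -0.9110653313895319

cn(u+v)=-0.9110653314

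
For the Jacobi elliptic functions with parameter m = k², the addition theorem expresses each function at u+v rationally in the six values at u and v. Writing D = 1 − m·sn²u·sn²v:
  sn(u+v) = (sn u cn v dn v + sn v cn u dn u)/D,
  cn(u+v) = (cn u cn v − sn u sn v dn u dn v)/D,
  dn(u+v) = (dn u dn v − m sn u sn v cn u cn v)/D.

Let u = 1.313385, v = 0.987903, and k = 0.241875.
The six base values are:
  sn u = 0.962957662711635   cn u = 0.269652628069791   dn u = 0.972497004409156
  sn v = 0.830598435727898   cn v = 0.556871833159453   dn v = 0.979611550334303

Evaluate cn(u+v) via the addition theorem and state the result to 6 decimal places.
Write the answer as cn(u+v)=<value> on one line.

m = k² = 0.058503515625
D = 1 − m·sn²u·sn²v = 0.9625735556707241
cn(u+v) = (cn u·cn v − sn u·sn v·dn u·dn v)/D = -0.6118126063738722/0.9625735556707241 = -0.6356008876096324

cn(u+v)=-0.635601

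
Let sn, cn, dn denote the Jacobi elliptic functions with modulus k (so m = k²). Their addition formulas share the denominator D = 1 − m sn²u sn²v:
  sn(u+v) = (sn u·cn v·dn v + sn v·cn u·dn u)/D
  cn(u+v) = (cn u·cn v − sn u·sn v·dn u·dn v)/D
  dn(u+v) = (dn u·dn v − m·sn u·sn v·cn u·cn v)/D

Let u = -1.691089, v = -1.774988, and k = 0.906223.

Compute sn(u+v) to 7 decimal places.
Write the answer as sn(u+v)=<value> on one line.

sn u = -0.9625272053966703, cn u = 0.2711851376297676, dn u = 0.4890347692153705
sn v = -0.9726735633914666, cn v = 0.2321769563917717, dn v = 0.4722602658556906
m = k² = 0.821240125729
D = 1 − m·sn²u·sn²v = 0.2801692215927899
sn(u+v) = (sn u·cn v·dn v + sn v·cn u·dn u)/D = -0.2345340935581964/0.2801692215927899 = -0.837115841007969

sn(u+v)=-0.8371158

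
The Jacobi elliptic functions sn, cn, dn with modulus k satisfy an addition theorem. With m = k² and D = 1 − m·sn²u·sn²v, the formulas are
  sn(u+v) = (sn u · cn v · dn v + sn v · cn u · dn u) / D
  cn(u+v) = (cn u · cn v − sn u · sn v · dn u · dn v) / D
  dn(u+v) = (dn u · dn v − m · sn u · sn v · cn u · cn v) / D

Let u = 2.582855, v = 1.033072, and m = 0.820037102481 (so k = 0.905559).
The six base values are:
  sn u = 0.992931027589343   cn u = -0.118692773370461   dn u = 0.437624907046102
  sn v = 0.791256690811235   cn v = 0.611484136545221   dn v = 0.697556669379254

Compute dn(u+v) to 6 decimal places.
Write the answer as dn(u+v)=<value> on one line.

m = k² = 0.820037102481
D = 1 − m·sn²u·sn²v = 0.4938182800729704
dn(u+v) = (dn u·dn v − m·sn u·sn v·cn u·cn v)/D = 0.3520287055365793/0.4938182800729704 = 0.7128709481644966

dn(u+v)=0.712871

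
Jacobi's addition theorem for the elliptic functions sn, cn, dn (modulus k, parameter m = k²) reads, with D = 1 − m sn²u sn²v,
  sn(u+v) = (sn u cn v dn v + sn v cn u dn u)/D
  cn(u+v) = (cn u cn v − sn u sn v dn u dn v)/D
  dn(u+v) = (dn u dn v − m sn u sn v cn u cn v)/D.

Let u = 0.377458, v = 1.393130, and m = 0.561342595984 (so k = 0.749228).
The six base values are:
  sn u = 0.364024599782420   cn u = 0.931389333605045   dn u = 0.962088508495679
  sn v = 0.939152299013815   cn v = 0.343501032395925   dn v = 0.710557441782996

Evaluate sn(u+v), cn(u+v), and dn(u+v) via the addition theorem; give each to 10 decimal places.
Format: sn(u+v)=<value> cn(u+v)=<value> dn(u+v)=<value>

m = k² = 0.561342595984
D = 1 − m·sn²u·sn²v = 0.9343912872636623
sn(u+v) = (sn u·cn v·dn v + sn v·cn u·dn u)/D = 0.9304047397225738/0.9343912872636623 = 0.9957335351951291
cn(u+v) = (cn u·cn v − sn u·sn v·dn u·dn v)/D = 0.08622121557953993/0.9343912872636623 = 0.09227527777151718
dn(u+v) = (dn u·dn v − m·sn u·sn v·cn u·cn v)/D = 0.6222211719872238/0.9343912872636623 = 0.6659107169217946

sn(u+v)=0.9957335352 cn(u+v)=0.0922752778 dn(u+v)=0.6659107169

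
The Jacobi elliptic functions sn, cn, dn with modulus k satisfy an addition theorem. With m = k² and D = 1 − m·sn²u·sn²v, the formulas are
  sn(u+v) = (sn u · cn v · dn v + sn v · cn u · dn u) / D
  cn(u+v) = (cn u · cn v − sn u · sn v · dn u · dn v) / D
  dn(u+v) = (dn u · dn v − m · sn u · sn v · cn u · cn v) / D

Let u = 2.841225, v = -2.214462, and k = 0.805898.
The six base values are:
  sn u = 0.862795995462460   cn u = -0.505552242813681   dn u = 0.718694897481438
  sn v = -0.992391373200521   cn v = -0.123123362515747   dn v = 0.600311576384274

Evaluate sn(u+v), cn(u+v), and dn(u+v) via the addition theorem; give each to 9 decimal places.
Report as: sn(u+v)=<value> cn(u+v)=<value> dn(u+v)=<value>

m = k² = 0.649471586404
D = 1 − m·sn²u·sn²v = 0.5238515684872527
sn(u+v) = (sn u·cn v·dn v + sn v·cn u·dn u)/D = 0.2968020101239621/0.5238515684872527 = 0.5665765418648058
cn(u+v) = (cn u·cn v − sn u·sn v·dn u·dn v)/D = 0.4316584675329911/0.5238515684872527 = 0.8240091153673714
dn(u+v) = (dn u·dn v − m·sn u·sn v·cn u·cn v)/D = 0.4660553432036801/0.5238515684872527 = 0.889670607553065

sn(u+v)=0.566576542 cn(u+v)=0.824009115 dn(u+v)=0.889670608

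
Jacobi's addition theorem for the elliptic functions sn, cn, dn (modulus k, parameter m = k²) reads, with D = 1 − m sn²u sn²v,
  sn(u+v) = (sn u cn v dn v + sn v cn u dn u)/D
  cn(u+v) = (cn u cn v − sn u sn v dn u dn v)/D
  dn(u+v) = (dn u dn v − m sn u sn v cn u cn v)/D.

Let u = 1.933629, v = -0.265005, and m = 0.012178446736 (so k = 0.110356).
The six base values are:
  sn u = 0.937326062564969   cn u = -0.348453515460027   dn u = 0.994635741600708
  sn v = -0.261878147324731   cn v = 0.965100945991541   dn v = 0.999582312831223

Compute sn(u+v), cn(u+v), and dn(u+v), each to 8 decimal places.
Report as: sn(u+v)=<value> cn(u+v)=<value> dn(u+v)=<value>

m = k² = 0.012178446736
D = 1 − m·sn²u·sn²v = 0.9992662099705922
sn(u+v) = (sn u·cn v·dn v + sn v·cn u·dn u)/D = 0.9949992837240418/0.9992662099705922 = 0.9957299404263095
cn(u+v) = (cn u·cn v − sn u·sn v·dn u·dn v)/D = -0.09224632121464432/0.9992662099705922 = -0.09231406035170455
dn(u+v) = (dn u·dn v − m·sn u·sn v·cn u·cn v)/D = 0.9932149863036718/0.9992662099705922 = 0.9939443327448263

sn(u+v)=0.99572994 cn(u+v)=-0.09231406 dn(u+v)=0.99394433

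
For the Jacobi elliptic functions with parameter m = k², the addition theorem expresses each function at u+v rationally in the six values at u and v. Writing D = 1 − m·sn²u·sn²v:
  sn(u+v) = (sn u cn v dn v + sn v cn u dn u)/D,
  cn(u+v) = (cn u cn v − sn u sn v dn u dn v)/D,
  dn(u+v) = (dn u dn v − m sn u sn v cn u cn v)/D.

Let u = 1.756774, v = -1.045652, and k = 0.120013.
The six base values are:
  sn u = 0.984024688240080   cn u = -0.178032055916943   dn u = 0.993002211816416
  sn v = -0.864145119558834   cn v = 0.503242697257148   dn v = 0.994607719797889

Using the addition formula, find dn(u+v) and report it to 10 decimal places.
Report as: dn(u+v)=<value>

dn(u+v)=0.9969330095

m = k² = 0.014403120169
D = 1 − m·sn²u·sn²v = 0.9895854157793176
dn(u+v) = (dn u·dn v − m·sn u·sn v·cn u·cn v)/D = 0.9865503667365359/0.9895854157793176 = 0.9969330095266294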